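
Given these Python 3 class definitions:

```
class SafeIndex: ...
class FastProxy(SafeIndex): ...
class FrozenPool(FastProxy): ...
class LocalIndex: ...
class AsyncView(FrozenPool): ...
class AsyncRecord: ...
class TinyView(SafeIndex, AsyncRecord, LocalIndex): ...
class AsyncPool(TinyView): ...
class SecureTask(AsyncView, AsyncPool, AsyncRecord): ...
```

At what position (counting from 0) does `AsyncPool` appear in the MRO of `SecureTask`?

L[SecureTask] = SecureTask + merge(L[AsyncView], L[AsyncPool], L[AsyncRecord], [AsyncView AsyncPool AsyncRecord])
  take AsyncView:  [AsyncView FrozenPool FastProxy SafeIndex object] + [AsyncPool TinyView SafeIndex AsyncRecord LocalIndex object] + [AsyncRecord object] + [AsyncView AsyncPool AsyncRecord]
  take FrozenPool:  [FrozenPool FastProxy SafeIndex object] + [AsyncPool TinyView SafeIndex AsyncRecord LocalIndex object] + [AsyncRecord object] + [AsyncPool AsyncRecord]
  take FastProxy:  [FastProxy SafeIndex object] + [AsyncPool TinyView SafeIndex AsyncRecord LocalIndex object] + [AsyncRecord object] + [AsyncPool AsyncRecord]
  take AsyncPool:  [SafeIndex object] + [AsyncPool TinyView SafeIndex AsyncRecord LocalIndex object] + [AsyncRecord object] + [AsyncPool AsyncRecord]
  take TinyView:  [SafeIndex object] + [TinyView SafeIndex AsyncRecord LocalIndex object] + [AsyncRecord object] + [AsyncRecord]
  take SafeIndex:  [SafeIndex object] + [SafeIndex AsyncRecord LocalIndex object] + [AsyncRecord object] + [AsyncRecord]
  take AsyncRecord:  [object] + [AsyncRecord LocalIndex object] + [AsyncRecord object] + [AsyncRecord]
  take LocalIndex:  [object] + [LocalIndex object] + [object]
  take object:  [object] + [object] + [object]
MRO: SecureTask AsyncView FrozenPool FastProxy AsyncPool TinyView SafeIndex AsyncRecord LocalIndex object
AsyncPool sits at index 4.

4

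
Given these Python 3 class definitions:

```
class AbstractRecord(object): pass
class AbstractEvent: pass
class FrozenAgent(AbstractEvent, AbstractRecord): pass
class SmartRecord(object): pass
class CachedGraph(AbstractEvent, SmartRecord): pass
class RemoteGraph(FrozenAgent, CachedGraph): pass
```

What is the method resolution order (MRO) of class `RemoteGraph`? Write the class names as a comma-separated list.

L[RemoteGraph] = RemoteGraph + merge(L[FrozenAgent], L[CachedGraph], [FrozenAgent CachedGraph])
  take FrozenAgent:  [FrozenAgent AbstractEvent AbstractRecord object] + [CachedGraph AbstractEvent SmartRecord object] + [FrozenAgent CachedGraph]
  take CachedGraph:  [AbstractEvent AbstractRecord object] + [CachedGraph AbstractEvent SmartRecord object] + [CachedGraph]
  take AbstractEvent:  [AbstractEvent AbstractRecord object] + [AbstractEvent SmartRecord object]
  take AbstractRecord:  [AbstractRecord object] + [SmartRecord object]
  take SmartRecord:  [object] + [SmartRecord object]
  take object:  [object] + [object]

RemoteGraph, FrozenAgent, CachedGraph, AbstractEvent, AbstractRecord, SmartRecord, object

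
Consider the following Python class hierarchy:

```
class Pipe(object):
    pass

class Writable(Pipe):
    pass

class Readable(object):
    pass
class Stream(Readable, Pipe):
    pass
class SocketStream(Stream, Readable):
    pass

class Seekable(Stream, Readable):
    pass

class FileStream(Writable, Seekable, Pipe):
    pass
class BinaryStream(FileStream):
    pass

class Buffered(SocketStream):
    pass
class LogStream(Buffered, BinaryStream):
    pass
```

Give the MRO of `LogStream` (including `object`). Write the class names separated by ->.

L[LogStream] = LogStream + merge(L[Buffered], L[BinaryStream], [Buffered BinaryStream])
  take Buffered:  [Buffered SocketStream Stream Readable Pipe object] + [BinaryStream FileStream Writable Seekable Stream Readable Pipe object] + [Buffered BinaryStream]
  take SocketStream:  [SocketStream Stream Readable Pipe object] + [BinaryStream FileStream Writable Seekable Stream Readable Pipe object] + [BinaryStream]
  take BinaryStream:  [Stream Readable Pipe object] + [BinaryStream FileStream Writable Seekable Stream Readable Pipe object] + [BinaryStream]
  take FileStream:  [Stream Readable Pipe object] + [FileStream Writable Seekable Stream Readable Pipe object]
  take Writable:  [Stream Readable Pipe object] + [Writable Seekable Stream Readable Pipe object]
  take Seekable:  [Stream Readable Pipe object] + [Seekable Stream Readable Pipe object]
  take Stream:  [Stream Readable Pipe object] + [Stream Readable Pipe object]
  take Readable:  [Readable Pipe object] + [Readable Pipe object]
  take Pipe:  [Pipe object] + [Pipe object]
  take object:  [object] + [object]

LogStream -> Buffered -> SocketStream -> BinaryStream -> FileStream -> Writable -> Seekable -> Stream -> Readable -> Pipe -> object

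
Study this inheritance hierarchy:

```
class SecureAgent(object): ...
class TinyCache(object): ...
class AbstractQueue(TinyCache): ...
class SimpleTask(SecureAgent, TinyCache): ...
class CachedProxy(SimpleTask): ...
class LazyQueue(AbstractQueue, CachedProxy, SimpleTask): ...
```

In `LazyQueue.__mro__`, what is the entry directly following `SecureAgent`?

TinyCache

L[LazyQueue] = LazyQueue + merge(L[AbstractQueue], L[CachedProxy], L[SimpleTask], [AbstractQueue CachedProxy SimpleTask])
  take AbstractQueue:  [AbstractQueue TinyCache object] + [CachedProxy SimpleTask SecureAgent TinyCache object] + [SimpleTask SecureAgent TinyCache object] + [AbstractQueue CachedProxy SimpleTask]
  take CachedProxy:  [TinyCache object] + [CachedProxy SimpleTask SecureAgent TinyCache object] + [SimpleTask SecureAgent TinyCache object] + [CachedProxy SimpleTask]
  take SimpleTask:  [TinyCache object] + [SimpleTask SecureAgent TinyCache object] + [SimpleTask SecureAgent TinyCache object] + [SimpleTask]
  take SecureAgent:  [TinyCache object] + [SecureAgent TinyCache object] + [SecureAgent TinyCache object]
  take TinyCache:  [TinyCache object] + [TinyCache object] + [TinyCache object]
  take object:  [object] + [object] + [object]
MRO: LazyQueue AbstractQueue CachedProxy SimpleTask SecureAgent TinyCache object
SecureAgent is at position 4; next is TinyCache.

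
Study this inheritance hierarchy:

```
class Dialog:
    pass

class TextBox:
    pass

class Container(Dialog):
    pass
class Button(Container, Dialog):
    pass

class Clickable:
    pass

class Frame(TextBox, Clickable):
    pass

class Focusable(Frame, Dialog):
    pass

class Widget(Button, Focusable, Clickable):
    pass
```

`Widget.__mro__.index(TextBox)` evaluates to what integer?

L[Widget] = Widget + merge(L[Button], L[Focusable], L[Clickable], [Button Focusable Clickable])
  take Button:  [Button Container Dialog object] + [Focusable Frame TextBox Clickable Dialog object] + [Clickable object] + [Button Focusable Clickable]
  take Container:  [Container Dialog object] + [Focusable Frame TextBox Clickable Dialog object] + [Clickable object] + [Focusable Clickable]
  take Focusable:  [Dialog object] + [Focusable Frame TextBox Clickable Dialog object] + [Clickable object] + [Focusable Clickable]
  take Frame:  [Dialog object] + [Frame TextBox Clickable Dialog object] + [Clickable object] + [Clickable]
  take TextBox:  [Dialog object] + [TextBox Clickable Dialog object] + [Clickable object] + [Clickable]
  take Clickable:  [Dialog object] + [Clickable Dialog object] + [Clickable object] + [Clickable]
  take Dialog:  [Dialog object] + [Dialog object] + [object]
  take object:  [object] + [object] + [object]
MRO: Widget Button Container Focusable Frame TextBox Clickable Dialog object
TextBox sits at index 5.

5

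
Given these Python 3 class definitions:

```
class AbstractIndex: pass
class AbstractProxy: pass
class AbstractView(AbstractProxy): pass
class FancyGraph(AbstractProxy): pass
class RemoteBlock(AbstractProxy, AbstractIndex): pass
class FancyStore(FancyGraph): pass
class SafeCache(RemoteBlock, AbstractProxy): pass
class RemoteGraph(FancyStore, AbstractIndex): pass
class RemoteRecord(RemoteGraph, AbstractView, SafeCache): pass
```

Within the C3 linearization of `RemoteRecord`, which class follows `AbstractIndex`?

object

L[RemoteRecord] = RemoteRecord + merge(L[RemoteGraph], L[AbstractView], L[SafeCache], [RemoteGraph AbstractView SafeCache])
  take RemoteGraph:  [RemoteGraph FancyStore FancyGraph AbstractProxy AbstractIndex object] + [AbstractView AbstractProxy object] + [SafeCache RemoteBlock AbstractProxy AbstractIndex object] + [RemoteGraph AbstractView SafeCache]
  take FancyStore:  [FancyStore FancyGraph AbstractProxy AbstractIndex object] + [AbstractView AbstractProxy object] + [SafeCache RemoteBlock AbstractProxy AbstractIndex object] + [AbstractView SafeCache]
  take FancyGraph:  [FancyGraph AbstractProxy AbstractIndex object] + [AbstractView AbstractProxy object] + [SafeCache RemoteBlock AbstractProxy AbstractIndex object] + [AbstractView SafeCache]
  take AbstractView:  [AbstractProxy AbstractIndex object] + [AbstractView AbstractProxy object] + [SafeCache RemoteBlock AbstractProxy AbstractIndex object] + [AbstractView SafeCache]
  take SafeCache:  [AbstractProxy AbstractIndex object] + [AbstractProxy object] + [SafeCache RemoteBlock AbstractProxy AbstractIndex object] + [SafeCache]
  take RemoteBlock:  [AbstractProxy AbstractIndex object] + [AbstractProxy object] + [RemoteBlock AbstractProxy AbstractIndex object]
  take AbstractProxy:  [AbstractProxy AbstractIndex object] + [AbstractProxy object] + [AbstractProxy AbstractIndex object]
  take AbstractIndex:  [AbstractIndex object] + [object] + [AbstractIndex object]
  take object:  [object] + [object] + [object]
MRO: RemoteRecord RemoteGraph FancyStore FancyGraph AbstractView SafeCache RemoteBlock AbstractProxy AbstractIndex object
AbstractIndex is at position 8; next is object.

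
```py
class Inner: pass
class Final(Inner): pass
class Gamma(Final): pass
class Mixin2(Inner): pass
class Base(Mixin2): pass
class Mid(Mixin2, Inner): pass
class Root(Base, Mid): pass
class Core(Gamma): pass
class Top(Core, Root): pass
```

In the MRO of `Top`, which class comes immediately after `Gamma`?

Final

L[Top] = Top + merge(L[Core], L[Root], [Core Root])
  take Core:  [Core Gamma Final Inner object] + [Root Base Mid Mixin2 Inner object] + [Core Root]
  take Gamma:  [Gamma Final Inner object] + [Root Base Mid Mixin2 Inner object] + [Root]
  take Final:  [Final Inner object] + [Root Base Mid Mixin2 Inner object] + [Root]
  take Root:  [Inner object] + [Root Base Mid Mixin2 Inner object] + [Root]
  take Base:  [Inner object] + [Base Mid Mixin2 Inner object]
  take Mid:  [Inner object] + [Mid Mixin2 Inner object]
  take Mixin2:  [Inner object] + [Mixin2 Inner object]
  take Inner:  [Inner object] + [Inner object]
  take object:  [object] + [object]
MRO: Top Core Gamma Final Root Base Mid Mixin2 Inner object
Gamma is at position 2; next is Final.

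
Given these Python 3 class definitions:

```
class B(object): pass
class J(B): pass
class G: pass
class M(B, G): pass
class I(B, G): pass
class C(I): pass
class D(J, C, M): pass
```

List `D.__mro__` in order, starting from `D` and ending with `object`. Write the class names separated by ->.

L[D] = D + merge(L[J], L[C], L[M], [J C M])
  take J:  [J B object] + [C I B G object] + [M B G object] + [J C M]
  take C:  [B object] + [C I B G object] + [M B G object] + [C M]
  take I:  [B object] + [I B G object] + [M B G object] + [M]
  take M:  [B object] + [B G object] + [M B G object] + [M]
  take B:  [B object] + [B G object] + [B G object]
  take G:  [object] + [G object] + [G object]
  take object:  [object] + [object] + [object]

D -> J -> C -> I -> M -> B -> G -> object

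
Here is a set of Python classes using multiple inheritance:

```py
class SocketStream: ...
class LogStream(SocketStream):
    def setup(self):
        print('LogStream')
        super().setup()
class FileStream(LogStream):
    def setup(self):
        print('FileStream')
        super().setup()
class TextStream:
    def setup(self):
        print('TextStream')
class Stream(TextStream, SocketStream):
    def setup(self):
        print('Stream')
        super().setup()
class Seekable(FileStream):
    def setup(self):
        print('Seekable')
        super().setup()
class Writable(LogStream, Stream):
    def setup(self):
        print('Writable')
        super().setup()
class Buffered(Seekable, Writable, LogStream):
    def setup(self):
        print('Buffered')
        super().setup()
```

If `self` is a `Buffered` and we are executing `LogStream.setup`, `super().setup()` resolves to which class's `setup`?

Stream

L[Buffered] = Buffered + merge(L[Seekable], L[Writable], L[LogStream], [Seekable Writable LogStream])
  take Seekable:  [Seekable FileStream LogStream SocketStream object] + [Writable LogStream Stream TextStream SocketStream object] + [LogStream SocketStream object] + [Seekable Writable LogStream]
  take FileStream:  [FileStream LogStream SocketStream object] + [Writable LogStream Stream TextStream SocketStream object] + [LogStream SocketStream object] + [Writable LogStream]
  take Writable:  [LogStream SocketStream object] + [Writable LogStream Stream TextStream SocketStream object] + [LogStream SocketStream object] + [Writable LogStream]
  take LogStream:  [LogStream SocketStream object] + [LogStream Stream TextStream SocketStream object] + [LogStream SocketStream object] + [LogStream]
  take Stream:  [SocketStream object] + [Stream TextStream SocketStream object] + [SocketStream object]
  take TextStream:  [SocketStream object] + [TextStream SocketStream object] + [SocketStream object]
  take SocketStream:  [SocketStream object] + [SocketStream object] + [SocketStream object]
  take object:  [object] + [object] + [object]
MRO: Buffered Seekable FileStream Writable LogStream Stream TextStream SocketStream object
super() in LogStream.setup on a Buffered instance goes to the class after LogStream in Buffered's MRO: Stream.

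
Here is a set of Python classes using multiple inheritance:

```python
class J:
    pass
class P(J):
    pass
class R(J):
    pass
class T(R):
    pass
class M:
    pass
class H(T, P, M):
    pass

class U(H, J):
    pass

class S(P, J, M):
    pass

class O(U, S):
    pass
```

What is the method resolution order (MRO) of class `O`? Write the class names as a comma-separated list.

O, U, H, T, R, S, P, J, M, object

L[O] = O + merge(L[U], L[S], [U S])
  take U:  [U H T R P J M object] + [S P J M object] + [U S]
  take H:  [H T R P J M object] + [S P J M object] + [S]
  take T:  [T R P J M object] + [S P J M object] + [S]
  take R:  [R P J M object] + [S P J M object] + [S]
  take S:  [P J M object] + [S P J M object] + [S]
  take P:  [P J M object] + [P J M object]
  take J:  [J M object] + [J M object]
  take M:  [M object] + [M object]
  take object:  [object] + [object]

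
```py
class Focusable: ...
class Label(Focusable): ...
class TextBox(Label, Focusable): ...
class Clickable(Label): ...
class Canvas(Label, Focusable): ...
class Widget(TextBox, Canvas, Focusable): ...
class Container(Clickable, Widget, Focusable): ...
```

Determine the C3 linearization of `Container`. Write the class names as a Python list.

L[Container] = Container + merge(L[Clickable], L[Widget], L[Focusable], [Clickable Widget Focusable])
  take Clickable:  [Clickable Label Focusable object] + [Widget TextBox Canvas Label Focusable object] + [Focusable object] + [Clickable Widget Focusable]
  take Widget:  [Label Focusable object] + [Widget TextBox Canvas Label Focusable object] + [Focusable object] + [Widget Focusable]
  take TextBox:  [Label Focusable object] + [TextBox Canvas Label Focusable object] + [Focusable object] + [Focusable]
  take Canvas:  [Label Focusable object] + [Canvas Label Focusable object] + [Focusable object] + [Focusable]
  take Label:  [Label Focusable object] + [Label Focusable object] + [Focusable object] + [Focusable]
  take Focusable:  [Focusable object] + [Focusable object] + [Focusable object] + [Focusable]
  take object:  [object] + [object] + [object]

[Container, Clickable, Widget, TextBox, Canvas, Label, Focusable, object]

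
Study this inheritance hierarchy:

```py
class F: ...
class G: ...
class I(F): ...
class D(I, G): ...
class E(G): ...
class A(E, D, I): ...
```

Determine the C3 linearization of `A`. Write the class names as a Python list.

[A, E, D, I, F, G, object]

L[A] = A + merge(L[E], L[D], L[I], [E D I])
  take E:  [E G object] + [D I F G object] + [I F object] + [E D I]
  take D:  [G object] + [D I F G object] + [I F object] + [D I]
  take I:  [G object] + [I F G object] + [I F object] + [I]
  take F:  [G object] + [F G object] + [F object]
  take G:  [G object] + [G object] + [object]
  take object:  [object] + [object] + [object]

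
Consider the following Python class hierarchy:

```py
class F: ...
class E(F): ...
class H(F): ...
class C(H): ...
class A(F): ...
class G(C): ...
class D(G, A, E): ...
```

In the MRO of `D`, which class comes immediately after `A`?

L[D] = D + merge(L[G], L[A], L[E], [G A E])
  take G:  [G C H F object] + [A F object] + [E F object] + [G A E]
  take C:  [C H F object] + [A F object] + [E F object] + [A E]
  take H:  [H F object] + [A F object] + [E F object] + [A E]
  take A:  [F object] + [A F object] + [E F object] + [A E]
  take E:  [F object] + [F object] + [E F object] + [E]
  take F:  [F object] + [F object] + [F object]
  take object:  [object] + [object] + [object]
MRO: D G C H A E F object
A is at position 4; next is E.

E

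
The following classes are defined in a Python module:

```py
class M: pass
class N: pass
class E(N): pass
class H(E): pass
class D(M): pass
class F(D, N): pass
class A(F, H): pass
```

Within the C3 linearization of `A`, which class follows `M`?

H

L[A] = A + merge(L[F], L[H], [F H])
  take F:  [F D M N object] + [H E N object] + [F H]
  take D:  [D M N object] + [H E N object] + [H]
  take M:  [M N object] + [H E N object] + [H]
  take H:  [N object] + [H E N object] + [H]
  take E:  [N object] + [E N object]
  take N:  [N object] + [N object]
  take object:  [object] + [object]
MRO: A F D M H E N object
M is at position 3; next is H.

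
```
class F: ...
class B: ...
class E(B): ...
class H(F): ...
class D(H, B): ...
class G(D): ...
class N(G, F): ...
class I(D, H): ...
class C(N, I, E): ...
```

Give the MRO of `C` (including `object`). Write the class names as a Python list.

[C, N, G, I, D, H, F, E, B, object]

L[C] = C + merge(L[N], L[I], L[E], [N I E])
  take N:  [N G D H F B object] + [I D H F B object] + [E B object] + [N I E]
  take G:  [G D H F B object] + [I D H F B object] + [E B object] + [I E]
  take I:  [D H F B object] + [I D H F B object] + [E B object] + [I E]
  take D:  [D H F B object] + [D H F B object] + [E B object] + [E]
  take H:  [H F B object] + [H F B object] + [E B object] + [E]
  take F:  [F B object] + [F B object] + [E B object] + [E]
  take E:  [B object] + [B object] + [E B object] + [E]
  take B:  [B object] + [B object] + [B object]
  take object:  [object] + [object] + [object]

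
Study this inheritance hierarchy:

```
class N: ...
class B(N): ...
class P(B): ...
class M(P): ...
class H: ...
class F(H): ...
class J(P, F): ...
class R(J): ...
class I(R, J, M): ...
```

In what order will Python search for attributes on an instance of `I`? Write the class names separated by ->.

L[I] = I + merge(L[R], L[J], L[M], [R J M])
  take R:  [R J P B N F H object] + [J P B N F H object] + [M P B N object] + [R J M]
  take J:  [J P B N F H object] + [J P B N F H object] + [M P B N object] + [J M]
  take M:  [P B N F H object] + [P B N F H object] + [M P B N object] + [M]
  take P:  [P B N F H object] + [P B N F H object] + [P B N object]
  take B:  [B N F H object] + [B N F H object] + [B N object]
  take N:  [N F H object] + [N F H object] + [N object]
  take F:  [F H object] + [F H object] + [object]
  take H:  [H object] + [H object] + [object]
  take object:  [object] + [object] + [object]

I -> R -> J -> M -> P -> B -> N -> F -> H -> object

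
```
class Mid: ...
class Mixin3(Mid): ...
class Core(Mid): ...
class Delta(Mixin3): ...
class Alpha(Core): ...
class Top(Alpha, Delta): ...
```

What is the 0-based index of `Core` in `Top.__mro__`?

2

L[Top] = Top + merge(L[Alpha], L[Delta], [Alpha Delta])
  take Alpha:  [Alpha Core Mid object] + [Delta Mixin3 Mid object] + [Alpha Delta]
  take Core:  [Core Mid object] + [Delta Mixin3 Mid object] + [Delta]
  take Delta:  [Mid object] + [Delta Mixin3 Mid object] + [Delta]
  take Mixin3:  [Mid object] + [Mixin3 Mid object]
  take Mid:  [Mid object] + [Mid object]
  take object:  [object] + [object]
MRO: Top Alpha Core Delta Mixin3 Mid object
Core sits at index 2.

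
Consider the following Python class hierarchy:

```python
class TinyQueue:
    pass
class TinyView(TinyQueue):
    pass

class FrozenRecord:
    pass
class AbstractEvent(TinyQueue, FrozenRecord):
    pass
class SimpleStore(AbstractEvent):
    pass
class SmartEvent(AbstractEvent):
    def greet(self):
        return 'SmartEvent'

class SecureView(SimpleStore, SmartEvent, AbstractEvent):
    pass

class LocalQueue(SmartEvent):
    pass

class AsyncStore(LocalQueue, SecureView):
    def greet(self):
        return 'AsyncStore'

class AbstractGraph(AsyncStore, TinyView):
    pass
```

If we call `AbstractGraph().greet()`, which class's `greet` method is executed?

AsyncStore

L[AbstractGraph] = AbstractGraph + merge(L[AsyncStore], L[TinyView], [AsyncStore TinyView])
  take AsyncStore:  [AsyncStore LocalQueue SecureView SimpleStore SmartEvent AbstractEvent TinyQueue FrozenRecord object] + [TinyView TinyQueue object] + [AsyncStore TinyView]
  take LocalQueue:  [LocalQueue SecureView SimpleStore SmartEvent AbstractEvent TinyQueue FrozenRecord object] + [TinyView TinyQueue object] + [TinyView]
  take SecureView:  [SecureView SimpleStore SmartEvent AbstractEvent TinyQueue FrozenRecord object] + [TinyView TinyQueue object] + [TinyView]
  take SimpleStore:  [SimpleStore SmartEvent AbstractEvent TinyQueue FrozenRecord object] + [TinyView TinyQueue object] + [TinyView]
  take SmartEvent:  [SmartEvent AbstractEvent TinyQueue FrozenRecord object] + [TinyView TinyQueue object] + [TinyView]
  take AbstractEvent:  [AbstractEvent TinyQueue FrozenRecord object] + [TinyView TinyQueue object] + [TinyView]
  take TinyView:  [TinyQueue FrozenRecord object] + [TinyView TinyQueue object] + [TinyView]
  take TinyQueue:  [TinyQueue FrozenRecord object] + [TinyQueue object]
  take FrozenRecord:  [FrozenRecord object] + [object]
  take object:  [object] + [object]
MRO: AbstractGraph AsyncStore LocalQueue SecureView SimpleStore SmartEvent AbstractEvent TinyView TinyQueue FrozenRecord object
greet is defined in: AsyncStore, SmartEvent. First along the MRO is AsyncStore.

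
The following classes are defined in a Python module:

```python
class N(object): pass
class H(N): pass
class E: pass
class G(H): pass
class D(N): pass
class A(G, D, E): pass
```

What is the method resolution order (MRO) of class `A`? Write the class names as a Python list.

[A, G, H, D, N, E, object]

L[A] = A + merge(L[G], L[D], L[E], [G D E])
  take G:  [G H N object] + [D N object] + [E object] + [G D E]
  take H:  [H N object] + [D N object] + [E object] + [D E]
  take D:  [N object] + [D N object] + [E object] + [D E]
  take N:  [N object] + [N object] + [E object] + [E]
  take E:  [object] + [object] + [E object] + [E]
  take object:  [object] + [object] + [object]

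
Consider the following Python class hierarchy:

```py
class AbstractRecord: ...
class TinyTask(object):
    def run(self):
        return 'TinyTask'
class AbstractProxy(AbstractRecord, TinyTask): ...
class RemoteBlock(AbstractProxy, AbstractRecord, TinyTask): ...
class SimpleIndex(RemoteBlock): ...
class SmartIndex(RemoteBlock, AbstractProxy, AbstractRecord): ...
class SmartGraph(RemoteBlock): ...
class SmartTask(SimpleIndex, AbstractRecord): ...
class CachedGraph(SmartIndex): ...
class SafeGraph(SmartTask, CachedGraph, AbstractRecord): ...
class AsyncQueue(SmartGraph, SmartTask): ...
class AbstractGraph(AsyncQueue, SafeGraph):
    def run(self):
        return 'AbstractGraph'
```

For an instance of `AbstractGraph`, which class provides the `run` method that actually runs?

L[AbstractGraph] = AbstractGraph + merge(L[AsyncQueue], L[SafeGraph], [AsyncQueue SafeGraph])
  take AsyncQueue:  [AsyncQueue SmartGraph SmartTask SimpleIndex RemoteBlock AbstractProxy AbstractRecord TinyTask object] + [SafeGraph SmartTask SimpleIndex CachedGraph SmartIndex RemoteBlock AbstractProxy AbstractRecord TinyTask object] + [AsyncQueue SafeGraph]
  take SmartGraph:  [SmartGraph SmartTask SimpleIndex RemoteBlock AbstractProxy AbstractRecord TinyTask object] + [SafeGraph SmartTask SimpleIndex CachedGraph SmartIndex RemoteBlock AbstractProxy AbstractRecord TinyTask object] + [SafeGraph]
  take SafeGraph:  [SmartTask SimpleIndex RemoteBlock AbstractProxy AbstractRecord TinyTask object] + [SafeGraph SmartTask SimpleIndex CachedGraph SmartIndex RemoteBlock AbstractProxy AbstractRecord TinyTask object] + [SafeGraph]
  take SmartTask:  [SmartTask SimpleIndex RemoteBlock AbstractProxy AbstractRecord TinyTask object] + [SmartTask SimpleIndex CachedGraph SmartIndex RemoteBlock AbstractProxy AbstractRecord TinyTask object]
  take SimpleIndex:  [SimpleIndex RemoteBlock AbstractProxy AbstractRecord TinyTask object] + [SimpleIndex CachedGraph SmartIndex RemoteBlock AbstractProxy AbstractRecord TinyTask object]
  take CachedGraph:  [RemoteBlock AbstractProxy AbstractRecord TinyTask object] + [CachedGraph SmartIndex RemoteBlock AbstractProxy AbstractRecord TinyTask object]
  take SmartIndex:  [RemoteBlock AbstractProxy AbstractRecord TinyTask object] + [SmartIndex RemoteBlock AbstractProxy AbstractRecord TinyTask object]
  take RemoteBlock:  [RemoteBlock AbstractProxy AbstractRecord TinyTask object] + [RemoteBlock AbstractProxy AbstractRecord TinyTask object]
  take AbstractProxy:  [AbstractProxy AbstractRecord TinyTask object] + [AbstractProxy AbstractRecord TinyTask object]
  take AbstractRecord:  [AbstractRecord TinyTask object] + [AbstractRecord TinyTask object]
  take TinyTask:  [TinyTask object] + [TinyTask object]
  take object:  [object] + [object]
MRO: AbstractGraph AsyncQueue SmartGraph SafeGraph SmartTask SimpleIndex CachedGraph SmartIndex RemoteBlock AbstractProxy AbstractRecord TinyTask object
run is defined in: AbstractGraph, TinyTask. First along the MRO is AbstractGraph.

AbstractGraph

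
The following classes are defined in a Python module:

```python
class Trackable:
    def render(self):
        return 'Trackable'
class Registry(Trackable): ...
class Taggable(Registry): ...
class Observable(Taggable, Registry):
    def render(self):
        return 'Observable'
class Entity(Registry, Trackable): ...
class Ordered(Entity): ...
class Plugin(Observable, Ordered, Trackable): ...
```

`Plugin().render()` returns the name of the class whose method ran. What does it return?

Observable

L[Plugin] = Plugin + merge(L[Observable], L[Ordered], L[Trackable], [Observable Ordered Trackable])
  take Observable:  [Observable Taggable Registry Trackable object] + [Ordered Entity Registry Trackable object] + [Trackable object] + [Observable Ordered Trackable]
  take Taggable:  [Taggable Registry Trackable object] + [Ordered Entity Registry Trackable object] + [Trackable object] + [Ordered Trackable]
  take Ordered:  [Registry Trackable object] + [Ordered Entity Registry Trackable object] + [Trackable object] + [Ordered Trackable]
  take Entity:  [Registry Trackable object] + [Entity Registry Trackable object] + [Trackable object] + [Trackable]
  take Registry:  [Registry Trackable object] + [Registry Trackable object] + [Trackable object] + [Trackable]
  take Trackable:  [Trackable object] + [Trackable object] + [Trackable object] + [Trackable]
  take object:  [object] + [object] + [object]
MRO: Plugin Observable Taggable Ordered Entity Registry Trackable object
render is defined in: Observable, Trackable. First along the MRO is Observable.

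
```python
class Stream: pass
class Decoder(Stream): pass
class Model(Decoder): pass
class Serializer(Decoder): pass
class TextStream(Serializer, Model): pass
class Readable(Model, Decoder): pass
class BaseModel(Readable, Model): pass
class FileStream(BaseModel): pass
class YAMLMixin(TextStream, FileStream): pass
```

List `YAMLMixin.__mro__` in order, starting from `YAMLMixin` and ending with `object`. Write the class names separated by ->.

YAMLMixin -> TextStream -> Serializer -> FileStream -> BaseModel -> Readable -> Model -> Decoder -> Stream -> object

L[YAMLMixin] = YAMLMixin + merge(L[TextStream], L[FileStream], [TextStream FileStream])
  take TextStream:  [TextStream Serializer Model Decoder Stream object] + [FileStream BaseModel Readable Model Decoder Stream object] + [TextStream FileStream]
  take Serializer:  [Serializer Model Decoder Stream object] + [FileStream BaseModel Readable Model Decoder Stream object] + [FileStream]
  take FileStream:  [Model Decoder Stream object] + [FileStream BaseModel Readable Model Decoder Stream object] + [FileStream]
  take BaseModel:  [Model Decoder Stream object] + [BaseModel Readable Model Decoder Stream object]
  take Readable:  [Model Decoder Stream object] + [Readable Model Decoder Stream object]
  take Model:  [Model Decoder Stream object] + [Model Decoder Stream object]
  take Decoder:  [Decoder Stream object] + [Decoder Stream object]
  take Stream:  [Stream object] + [Stream object]
  take object:  [object] + [object]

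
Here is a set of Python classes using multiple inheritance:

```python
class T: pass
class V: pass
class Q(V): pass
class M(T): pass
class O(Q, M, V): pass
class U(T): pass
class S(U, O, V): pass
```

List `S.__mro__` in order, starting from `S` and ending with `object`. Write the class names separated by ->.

L[S] = S + merge(L[U], L[O], L[V], [U O V])
  take U:  [U T object] + [O Q M V T object] + [V object] + [U O V]
  take O:  [T object] + [O Q M V T object] + [V object] + [O V]
  take Q:  [T object] + [Q M V T object] + [V object] + [V]
  take M:  [T object] + [M V T object] + [V object] + [V]
  take V:  [T object] + [V T object] + [V object] + [V]
  take T:  [T object] + [T object] + [object]
  take object:  [object] + [object] + [object]

S -> U -> O -> Q -> M -> V -> T -> object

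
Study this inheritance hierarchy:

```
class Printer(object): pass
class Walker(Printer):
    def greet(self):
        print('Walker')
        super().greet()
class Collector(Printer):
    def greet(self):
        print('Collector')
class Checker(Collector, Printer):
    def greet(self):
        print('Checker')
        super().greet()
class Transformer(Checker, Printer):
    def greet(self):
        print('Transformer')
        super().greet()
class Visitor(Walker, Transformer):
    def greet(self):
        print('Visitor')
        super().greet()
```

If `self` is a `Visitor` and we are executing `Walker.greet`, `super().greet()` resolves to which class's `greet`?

L[Visitor] = Visitor + merge(L[Walker], L[Transformer], [Walker Transformer])
  take Walker:  [Walker Printer object] + [Transformer Checker Collector Printer object] + [Walker Transformer]
  take Transformer:  [Printer object] + [Transformer Checker Collector Printer object] + [Transformer]
  take Checker:  [Printer object] + [Checker Collector Printer object]
  take Collector:  [Printer object] + [Collector Printer object]
  take Printer:  [Printer object] + [Printer object]
  take object:  [object] + [object]
MRO: Visitor Walker Transformer Checker Collector Printer object
super() in Walker.greet on a Visitor instance goes to the class after Walker in Visitor's MRO: Transformer.

Transformer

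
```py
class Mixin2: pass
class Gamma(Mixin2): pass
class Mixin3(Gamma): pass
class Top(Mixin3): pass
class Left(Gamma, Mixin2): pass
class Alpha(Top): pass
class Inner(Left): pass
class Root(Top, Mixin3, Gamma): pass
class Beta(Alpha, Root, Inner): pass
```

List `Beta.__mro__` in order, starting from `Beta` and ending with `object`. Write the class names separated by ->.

L[Beta] = Beta + merge(L[Alpha], L[Root], L[Inner], [Alpha Root Inner])
  take Alpha:  [Alpha Top Mixin3 Gamma Mixin2 object] + [Root Top Mixin3 Gamma Mixin2 object] + [Inner Left Gamma Mixin2 object] + [Alpha Root Inner]
  take Root:  [Top Mixin3 Gamma Mixin2 object] + [Root Top Mixin3 Gamma Mixin2 object] + [Inner Left Gamma Mixin2 object] + [Root Inner]
  take Top:  [Top Mixin3 Gamma Mixin2 object] + [Top Mixin3 Gamma Mixin2 object] + [Inner Left Gamma Mixin2 object] + [Inner]
  take Mixin3:  [Mixin3 Gamma Mixin2 object] + [Mixin3 Gamma Mixin2 object] + [Inner Left Gamma Mixin2 object] + [Inner]
  take Inner:  [Gamma Mixin2 object] + [Gamma Mixin2 object] + [Inner Left Gamma Mixin2 object] + [Inner]
  take Left:  [Gamma Mixin2 object] + [Gamma Mixin2 object] + [Left Gamma Mixin2 object]
  take Gamma:  [Gamma Mixin2 object] + [Gamma Mixin2 object] + [Gamma Mixin2 object]
  take Mixin2:  [Mixin2 object] + [Mixin2 object] + [Mixin2 object]
  take object:  [object] + [object] + [object]

Beta -> Alpha -> Root -> Top -> Mixin3 -> Inner -> Left -> Gamma -> Mixin2 -> object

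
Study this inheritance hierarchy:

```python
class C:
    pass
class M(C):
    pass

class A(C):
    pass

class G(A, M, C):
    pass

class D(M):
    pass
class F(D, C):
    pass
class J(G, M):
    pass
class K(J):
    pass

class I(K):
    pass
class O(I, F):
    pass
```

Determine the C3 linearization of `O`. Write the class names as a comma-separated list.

L[O] = O + merge(L[I], L[F], [I F])
  take I:  [I K J G A M C object] + [F D M C object] + [I F]
  take K:  [K J G A M C object] + [F D M C object] + [F]
  take J:  [J G A M C object] + [F D M C object] + [F]
  take G:  [G A M C object] + [F D M C object] + [F]
  take A:  [A M C object] + [F D M C object] + [F]
  take F:  [M C object] + [F D M C object] + [F]
  take D:  [M C object] + [D M C object]
  take M:  [M C object] + [M C object]
  take C:  [C object] + [C object]
  take object:  [object] + [object]

O, I, K, J, G, A, F, D, M, C, object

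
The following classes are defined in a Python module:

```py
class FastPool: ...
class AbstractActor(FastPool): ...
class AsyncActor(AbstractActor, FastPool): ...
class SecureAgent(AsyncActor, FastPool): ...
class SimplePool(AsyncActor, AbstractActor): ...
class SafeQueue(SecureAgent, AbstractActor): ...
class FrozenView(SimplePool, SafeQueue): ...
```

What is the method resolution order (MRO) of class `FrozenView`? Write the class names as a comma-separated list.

L[FrozenView] = FrozenView + merge(L[SimplePool], L[SafeQueue], [SimplePool SafeQueue])
  take SimplePool:  [SimplePool AsyncActor AbstractActor FastPool object] + [SafeQueue SecureAgent AsyncActor AbstractActor FastPool object] + [SimplePool SafeQueue]
  take SafeQueue:  [AsyncActor AbstractActor FastPool object] + [SafeQueue SecureAgent AsyncActor AbstractActor FastPool object] + [SafeQueue]
  take SecureAgent:  [AsyncActor AbstractActor FastPool object] + [SecureAgent AsyncActor AbstractActor FastPool object]
  take AsyncActor:  [AsyncActor AbstractActor FastPool object] + [AsyncActor AbstractActor FastPool object]
  take AbstractActor:  [AbstractActor FastPool object] + [AbstractActor FastPool object]
  take FastPool:  [FastPool object] + [FastPool object]
  take object:  [object] + [object]

FrozenView, SimplePool, SafeQueue, SecureAgent, AsyncActor, AbstractActor, FastPool, object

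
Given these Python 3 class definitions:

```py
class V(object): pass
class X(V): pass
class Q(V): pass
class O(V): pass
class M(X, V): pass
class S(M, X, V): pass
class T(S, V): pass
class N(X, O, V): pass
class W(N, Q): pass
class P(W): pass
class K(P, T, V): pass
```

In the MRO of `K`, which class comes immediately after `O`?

L[K] = K + merge(L[P], L[T], L[V], [P T V])
  take P:  [P W N X O Q V object] + [T S M X V object] + [V object] + [P T V]
  take W:  [W N X O Q V object] + [T S M X V object] + [V object] + [T V]
  take N:  [N X O Q V object] + [T S M X V object] + [V object] + [T V]
  take T:  [X O Q V object] + [T S M X V object] + [V object] + [T V]
  take S:  [X O Q V object] + [S M X V object] + [V object] + [V]
  take M:  [X O Q V object] + [M X V object] + [V object] + [V]
  take X:  [X O Q V object] + [X V object] + [V object] + [V]
  take O:  [O Q V object] + [V object] + [V object] + [V]
  take Q:  [Q V object] + [V object] + [V object] + [V]
  take V:  [V object] + [V object] + [V object] + [V]
  take object:  [object] + [object] + [object]
MRO: K P W N T S M X O Q V object
O is at position 8; next is Q.

Q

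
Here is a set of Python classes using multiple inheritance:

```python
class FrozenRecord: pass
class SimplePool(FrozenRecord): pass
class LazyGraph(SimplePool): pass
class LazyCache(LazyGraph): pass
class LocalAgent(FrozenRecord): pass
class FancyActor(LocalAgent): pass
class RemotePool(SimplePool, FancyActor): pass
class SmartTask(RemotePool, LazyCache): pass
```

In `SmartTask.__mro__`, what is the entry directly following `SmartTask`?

RemotePool

L[SmartTask] = SmartTask + merge(L[RemotePool], L[LazyCache], [RemotePool LazyCache])
  take RemotePool:  [RemotePool SimplePool FancyActor LocalAgent FrozenRecord object] + [LazyCache LazyGraph SimplePool FrozenRecord object] + [RemotePool LazyCache]
  take LazyCache:  [SimplePool FancyActor LocalAgent FrozenRecord object] + [LazyCache LazyGraph SimplePool FrozenRecord object] + [LazyCache]
  take LazyGraph:  [SimplePool FancyActor LocalAgent FrozenRecord object] + [LazyGraph SimplePool FrozenRecord object]
  take SimplePool:  [SimplePool FancyActor LocalAgent FrozenRecord object] + [SimplePool FrozenRecord object]
  take FancyActor:  [FancyActor LocalAgent FrozenRecord object] + [FrozenRecord object]
  take LocalAgent:  [LocalAgent FrozenRecord object] + [FrozenRecord object]
  take FrozenRecord:  [FrozenRecord object] + [FrozenRecord object]
  take object:  [object] + [object]
MRO: SmartTask RemotePool LazyCache LazyGraph SimplePool FancyActor LocalAgent FrozenRecord object
SmartTask is at position 0; next is RemotePool.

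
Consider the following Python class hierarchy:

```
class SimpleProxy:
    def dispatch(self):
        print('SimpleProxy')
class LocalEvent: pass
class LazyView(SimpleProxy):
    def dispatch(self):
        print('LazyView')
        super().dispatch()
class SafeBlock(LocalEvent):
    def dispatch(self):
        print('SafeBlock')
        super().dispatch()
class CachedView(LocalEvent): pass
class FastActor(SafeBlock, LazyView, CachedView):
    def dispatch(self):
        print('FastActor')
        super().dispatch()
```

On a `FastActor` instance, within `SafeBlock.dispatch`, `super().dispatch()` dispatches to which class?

L[FastActor] = FastActor + merge(L[SafeBlock], L[LazyView], L[CachedView], [SafeBlock LazyView CachedView])
  take SafeBlock:  [SafeBlock LocalEvent object] + [LazyView SimpleProxy object] + [CachedView LocalEvent object] + [SafeBlock LazyView CachedView]
  take LazyView:  [LocalEvent object] + [LazyView SimpleProxy object] + [CachedView LocalEvent object] + [LazyView CachedView]
  take SimpleProxy:  [LocalEvent object] + [SimpleProxy object] + [CachedView LocalEvent object] + [CachedView]
  take CachedView:  [LocalEvent object] + [object] + [CachedView LocalEvent object] + [CachedView]
  take LocalEvent:  [LocalEvent object] + [object] + [LocalEvent object]
  take object:  [object] + [object] + [object]
MRO: FastActor SafeBlock LazyView SimpleProxy CachedView LocalEvent object
super() in SafeBlock.dispatch on a FastActor instance goes to the class after SafeBlock in FastActor's MRO: LazyView.

LazyView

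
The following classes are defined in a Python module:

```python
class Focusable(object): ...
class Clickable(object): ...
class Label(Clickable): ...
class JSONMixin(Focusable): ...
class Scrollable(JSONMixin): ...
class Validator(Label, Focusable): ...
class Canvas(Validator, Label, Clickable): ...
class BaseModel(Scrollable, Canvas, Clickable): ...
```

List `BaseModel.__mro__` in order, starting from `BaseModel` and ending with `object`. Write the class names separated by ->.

L[BaseModel] = BaseModel + merge(L[Scrollable], L[Canvas], L[Clickable], [Scrollable Canvas Clickable])
  take Scrollable:  [Scrollable JSONMixin Focusable object] + [Canvas Validator Label Clickable Focusable object] + [Clickable object] + [Scrollable Canvas Clickable]
  take JSONMixin:  [JSONMixin Focusable object] + [Canvas Validator Label Clickable Focusable object] + [Clickable object] + [Canvas Clickable]
  take Canvas:  [Focusable object] + [Canvas Validator Label Clickable Focusable object] + [Clickable object] + [Canvas Clickable]
  take Validator:  [Focusable object] + [Validator Label Clickable Focusable object] + [Clickable object] + [Clickable]
  take Label:  [Focusable object] + [Label Clickable Focusable object] + [Clickable object] + [Clickable]
  take Clickable:  [Focusable object] + [Clickable Focusable object] + [Clickable object] + [Clickable]
  take Focusable:  [Focusable object] + [Focusable object] + [object]
  take object:  [object] + [object] + [object]

BaseModel -> Scrollable -> JSONMixin -> Canvas -> Validator -> Label -> Clickable -> Focusable -> object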